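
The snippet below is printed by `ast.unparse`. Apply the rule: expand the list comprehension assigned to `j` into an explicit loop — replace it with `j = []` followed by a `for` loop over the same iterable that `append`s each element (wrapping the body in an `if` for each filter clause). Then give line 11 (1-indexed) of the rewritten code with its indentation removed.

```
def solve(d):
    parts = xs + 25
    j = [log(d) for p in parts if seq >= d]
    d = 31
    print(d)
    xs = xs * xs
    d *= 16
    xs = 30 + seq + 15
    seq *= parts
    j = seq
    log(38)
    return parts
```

Transformed code:
def solve(d):
    parts = xs + 25
    j = []
    for p in parts:
        if seq >= d:
            j.append(log(d))
    d = 31
    print(d)
    xs = xs * xs
    d *= 16
    xs = 30 + seq + 15
    seq *= parts
    j = seq
    log(38)
    return parts

xs = 30 + seq + 15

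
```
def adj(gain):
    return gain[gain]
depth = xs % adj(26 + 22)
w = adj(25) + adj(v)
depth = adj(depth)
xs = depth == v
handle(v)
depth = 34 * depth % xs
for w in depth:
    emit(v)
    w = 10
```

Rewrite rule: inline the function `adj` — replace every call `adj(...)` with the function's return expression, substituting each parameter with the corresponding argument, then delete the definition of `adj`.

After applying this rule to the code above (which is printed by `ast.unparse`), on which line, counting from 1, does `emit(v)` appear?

8

Transformed code:
depth = xs % (26 + 22)[26 + 22]
w = 25[25] + v[v]
depth = depth[depth]
xs = depth == v
handle(v)
depth = 34 * depth % xs
for w in depth:
    emit(v)
    w = 10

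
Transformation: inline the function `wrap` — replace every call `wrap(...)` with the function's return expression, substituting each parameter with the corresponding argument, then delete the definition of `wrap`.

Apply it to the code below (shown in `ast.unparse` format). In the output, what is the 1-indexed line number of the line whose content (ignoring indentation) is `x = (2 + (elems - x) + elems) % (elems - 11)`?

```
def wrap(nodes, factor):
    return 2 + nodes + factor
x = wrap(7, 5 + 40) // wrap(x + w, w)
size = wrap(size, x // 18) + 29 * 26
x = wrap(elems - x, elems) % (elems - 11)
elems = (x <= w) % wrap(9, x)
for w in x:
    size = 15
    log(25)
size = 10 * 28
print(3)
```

Transformed code:
x = (2 + 7 + (5 + 40)) // (2 + (x + w) + w)
size = 2 + size + x // 18 + 29 * 26
x = (2 + (elems - x) + elems) % (elems - 11)
elems = (x <= w) % (2 + 9 + x)
for w in x:
    size = 15
    log(25)
size = 10 * 28
print(3)

3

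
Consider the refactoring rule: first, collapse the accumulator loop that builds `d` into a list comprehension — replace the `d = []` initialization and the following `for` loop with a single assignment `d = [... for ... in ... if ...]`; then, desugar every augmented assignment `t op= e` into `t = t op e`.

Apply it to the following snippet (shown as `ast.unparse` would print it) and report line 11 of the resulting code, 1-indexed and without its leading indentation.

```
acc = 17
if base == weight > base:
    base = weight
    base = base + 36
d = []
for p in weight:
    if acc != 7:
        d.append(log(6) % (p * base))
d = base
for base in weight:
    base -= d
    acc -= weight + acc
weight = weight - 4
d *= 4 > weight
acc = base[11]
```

d = d * (4 > weight)

Transformed code:
acc = 17
if base == weight > base:
    base = weight
    base = base + 36
d = [log(6) % (p * base) for p in weight if acc != 7]
d = base
for base in weight:
    base = base - d
    acc = acc - (weight + acc)
weight = weight - 4
d = d * (4 > weight)
acc = base[11]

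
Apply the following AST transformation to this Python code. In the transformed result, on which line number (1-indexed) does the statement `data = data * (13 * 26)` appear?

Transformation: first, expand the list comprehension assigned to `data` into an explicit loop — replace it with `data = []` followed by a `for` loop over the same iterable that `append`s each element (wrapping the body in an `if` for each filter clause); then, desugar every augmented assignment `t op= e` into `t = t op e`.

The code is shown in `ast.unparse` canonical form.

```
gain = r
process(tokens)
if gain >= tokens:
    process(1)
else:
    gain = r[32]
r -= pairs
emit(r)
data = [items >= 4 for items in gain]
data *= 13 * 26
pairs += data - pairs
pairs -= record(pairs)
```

Transformed code:
gain = r
process(tokens)
if gain >= tokens:
    process(1)
else:
    gain = r[32]
r = r - pairs
emit(r)
data = []
for items in gain:
    data.append(items >= 4)
data = data * (13 * 26)
pairs = pairs + (data - pairs)
pairs = pairs - record(pairs)

12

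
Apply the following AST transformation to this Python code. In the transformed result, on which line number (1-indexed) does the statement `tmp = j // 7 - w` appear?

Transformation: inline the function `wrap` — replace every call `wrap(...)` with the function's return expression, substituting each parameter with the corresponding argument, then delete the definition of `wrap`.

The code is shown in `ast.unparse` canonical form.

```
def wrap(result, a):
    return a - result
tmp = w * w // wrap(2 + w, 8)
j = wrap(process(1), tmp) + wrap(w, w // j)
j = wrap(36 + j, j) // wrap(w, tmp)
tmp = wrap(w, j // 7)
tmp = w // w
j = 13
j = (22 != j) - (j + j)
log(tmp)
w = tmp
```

4

Transformed code:
tmp = w * w // (8 - (2 + w))
j = tmp - process(1) + (w // j - w)
j = (j - (36 + j)) // (tmp - w)
tmp = j // 7 - w
tmp = w // w
j = 13
j = (22 != j) - (j + j)
log(tmp)
w = tmp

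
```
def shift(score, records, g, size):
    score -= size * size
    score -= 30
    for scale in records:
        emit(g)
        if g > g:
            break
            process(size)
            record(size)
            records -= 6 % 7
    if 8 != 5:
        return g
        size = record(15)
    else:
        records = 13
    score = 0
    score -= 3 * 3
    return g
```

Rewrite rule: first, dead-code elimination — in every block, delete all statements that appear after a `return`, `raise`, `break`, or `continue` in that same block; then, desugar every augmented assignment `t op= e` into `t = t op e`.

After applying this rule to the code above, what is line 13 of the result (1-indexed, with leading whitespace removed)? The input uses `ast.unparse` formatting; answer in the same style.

score = score - 3 * 3

Transformed code:
def shift(score, records, g, size):
    score = score - size * size
    score = score - 30
    for scale in records:
        emit(g)
        if g > g:
            break
    if 8 != 5:
        return g
    else:
        records = 13
    score = 0
    score = score - 3 * 3
    return g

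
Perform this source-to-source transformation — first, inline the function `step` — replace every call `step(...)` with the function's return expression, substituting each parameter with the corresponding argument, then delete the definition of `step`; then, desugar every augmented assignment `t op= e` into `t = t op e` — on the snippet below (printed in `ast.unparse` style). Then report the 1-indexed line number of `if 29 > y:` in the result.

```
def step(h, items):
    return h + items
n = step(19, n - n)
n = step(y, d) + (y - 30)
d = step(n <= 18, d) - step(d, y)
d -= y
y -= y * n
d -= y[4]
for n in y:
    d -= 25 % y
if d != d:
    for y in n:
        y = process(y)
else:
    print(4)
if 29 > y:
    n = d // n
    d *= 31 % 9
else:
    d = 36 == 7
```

14

Transformed code:
n = 19 + (n - n)
n = y + d + (y - 30)
d = (n <= 18) + d - (d + y)
d = d - y
y = y - y * n
d = d - y[4]
for n in y:
    d = d - 25 % y
if d != d:
    for y in n:
        y = process(y)
else:
    print(4)
if 29 > y:
    n = d // n
    d = d * (31 % 9)
else:
    d = 36 == 7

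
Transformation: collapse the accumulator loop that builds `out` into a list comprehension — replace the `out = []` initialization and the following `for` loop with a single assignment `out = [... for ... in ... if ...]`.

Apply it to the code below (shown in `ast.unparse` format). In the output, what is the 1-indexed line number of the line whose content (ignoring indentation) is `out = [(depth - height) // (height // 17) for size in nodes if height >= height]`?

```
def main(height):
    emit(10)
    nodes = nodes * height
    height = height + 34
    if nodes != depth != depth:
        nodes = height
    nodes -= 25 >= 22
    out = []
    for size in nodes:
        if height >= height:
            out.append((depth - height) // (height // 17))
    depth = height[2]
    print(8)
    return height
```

8

Transformed code:
def main(height):
    emit(10)
    nodes = nodes * height
    height = height + 34
    if nodes != depth != depth:
        nodes = height
    nodes -= 25 >= 22
    out = [(depth - height) // (height // 17) for size in nodes if height >= height]
    depth = height[2]
    print(8)
    return height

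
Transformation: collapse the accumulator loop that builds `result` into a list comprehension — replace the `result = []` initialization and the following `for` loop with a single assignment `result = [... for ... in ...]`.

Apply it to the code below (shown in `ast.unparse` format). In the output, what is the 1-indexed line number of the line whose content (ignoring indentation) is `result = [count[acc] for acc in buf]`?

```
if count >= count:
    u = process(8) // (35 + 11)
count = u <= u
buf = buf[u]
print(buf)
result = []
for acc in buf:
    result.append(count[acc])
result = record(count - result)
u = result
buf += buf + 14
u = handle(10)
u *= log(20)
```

6

Transformed code:
if count >= count:
    u = process(8) // (35 + 11)
count = u <= u
buf = buf[u]
print(buf)
result = [count[acc] for acc in buf]
result = record(count - result)
u = result
buf += buf + 14
u = handle(10)
u *= log(20)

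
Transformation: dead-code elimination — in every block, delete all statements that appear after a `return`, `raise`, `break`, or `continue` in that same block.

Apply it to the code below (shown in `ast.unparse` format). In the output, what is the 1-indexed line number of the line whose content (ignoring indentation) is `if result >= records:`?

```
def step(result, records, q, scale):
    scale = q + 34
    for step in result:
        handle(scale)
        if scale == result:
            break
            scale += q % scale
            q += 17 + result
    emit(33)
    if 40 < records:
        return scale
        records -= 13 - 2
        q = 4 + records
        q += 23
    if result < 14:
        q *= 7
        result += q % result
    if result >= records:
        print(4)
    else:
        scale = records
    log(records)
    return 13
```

13

Transformed code:
def step(result, records, q, scale):
    scale = q + 34
    for step in result:
        handle(scale)
        if scale == result:
            break
    emit(33)
    if 40 < records:
        return scale
    if result < 14:
        q *= 7
        result += q % result
    if result >= records:
        print(4)
    else:
        scale = records
    log(records)
    return 13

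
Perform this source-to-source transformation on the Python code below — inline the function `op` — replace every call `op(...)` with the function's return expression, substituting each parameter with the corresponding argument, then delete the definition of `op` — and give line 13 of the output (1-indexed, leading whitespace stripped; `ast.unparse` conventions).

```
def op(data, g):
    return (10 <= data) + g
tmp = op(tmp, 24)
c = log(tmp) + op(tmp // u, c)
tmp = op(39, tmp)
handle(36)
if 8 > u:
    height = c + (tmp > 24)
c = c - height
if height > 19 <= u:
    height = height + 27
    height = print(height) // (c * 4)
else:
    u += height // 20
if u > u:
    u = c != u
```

if u > u:

Transformed code:
tmp = (10 <= tmp) + 24
c = log(tmp) + ((10 <= tmp // u) + c)
tmp = (10 <= 39) + tmp
handle(36)
if 8 > u:
    height = c + (tmp > 24)
c = c - height
if height > 19 <= u:
    height = height + 27
    height = print(height) // (c * 4)
else:
    u += height // 20
if u > u:
    u = c != u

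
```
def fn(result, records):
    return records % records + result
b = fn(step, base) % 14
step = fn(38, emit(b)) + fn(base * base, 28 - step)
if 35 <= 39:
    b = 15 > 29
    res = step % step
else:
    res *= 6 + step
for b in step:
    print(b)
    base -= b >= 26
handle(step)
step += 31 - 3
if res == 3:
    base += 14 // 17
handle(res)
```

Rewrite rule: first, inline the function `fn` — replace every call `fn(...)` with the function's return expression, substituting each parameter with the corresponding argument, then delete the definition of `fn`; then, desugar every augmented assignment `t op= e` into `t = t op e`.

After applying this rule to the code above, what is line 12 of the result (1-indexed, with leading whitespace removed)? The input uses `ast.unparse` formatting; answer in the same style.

Transformed code:
b = (base % base + step) % 14
step = emit(b) % emit(b) + 38 + ((28 - step) % (28 - step) + base * base)
if 35 <= 39:
    b = 15 > 29
    res = step % step
else:
    res = res * (6 + step)
for b in step:
    print(b)
    base = base - (b >= 26)
handle(step)
step = step + (31 - 3)
if res == 3:
    base = base + 14 // 17
handle(res)

step = step + (31 - 3)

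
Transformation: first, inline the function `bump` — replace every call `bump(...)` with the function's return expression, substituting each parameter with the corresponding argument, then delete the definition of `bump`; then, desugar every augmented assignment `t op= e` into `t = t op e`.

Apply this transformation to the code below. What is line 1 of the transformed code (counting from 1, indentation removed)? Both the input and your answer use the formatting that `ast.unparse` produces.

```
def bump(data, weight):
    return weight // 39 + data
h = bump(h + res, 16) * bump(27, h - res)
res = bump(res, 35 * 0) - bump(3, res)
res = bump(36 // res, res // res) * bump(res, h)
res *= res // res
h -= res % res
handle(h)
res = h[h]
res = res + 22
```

h = (16 // 39 + (h + res)) * ((h - res) // 39 + 27)

Transformed code:
h = (16 // 39 + (h + res)) * ((h - res) // 39 + 27)
res = 35 * 0 // 39 + res - (res // 39 + 3)
res = (res // res // 39 + 36 // res) * (h // 39 + res)
res = res * (res // res)
h = h - res % res
handle(h)
res = h[h]
res = res + 22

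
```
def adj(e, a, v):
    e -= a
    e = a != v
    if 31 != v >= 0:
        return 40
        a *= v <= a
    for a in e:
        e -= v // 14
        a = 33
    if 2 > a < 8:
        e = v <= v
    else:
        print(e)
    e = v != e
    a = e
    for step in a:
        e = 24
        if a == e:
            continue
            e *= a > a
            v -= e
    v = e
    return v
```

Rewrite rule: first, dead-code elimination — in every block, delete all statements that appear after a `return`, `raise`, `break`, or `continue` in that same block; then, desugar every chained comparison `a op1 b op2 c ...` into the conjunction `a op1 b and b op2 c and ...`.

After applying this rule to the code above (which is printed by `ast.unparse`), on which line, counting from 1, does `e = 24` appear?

Transformed code:
def adj(e, a, v):
    e -= a
    e = a != v
    if 31 != v and v >= 0:
        return 40
    for a in e:
        e -= v // 14
        a = 33
    if 2 > a and a < 8:
        e = v <= v
    else:
        print(e)
    e = v != e
    a = e
    for step in a:
        e = 24
        if a == e:
            continue
    v = e
    return v

16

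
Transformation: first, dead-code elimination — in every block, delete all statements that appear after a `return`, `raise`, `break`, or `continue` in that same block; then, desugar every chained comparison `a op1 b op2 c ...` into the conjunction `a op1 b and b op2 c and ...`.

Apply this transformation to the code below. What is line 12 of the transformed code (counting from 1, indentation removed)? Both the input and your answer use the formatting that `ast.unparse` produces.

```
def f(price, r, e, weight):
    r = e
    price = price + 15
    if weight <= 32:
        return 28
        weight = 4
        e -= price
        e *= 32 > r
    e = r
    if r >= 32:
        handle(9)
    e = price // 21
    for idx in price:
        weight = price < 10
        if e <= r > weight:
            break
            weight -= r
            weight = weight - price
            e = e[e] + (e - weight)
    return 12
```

if e <= r and r > weight:

Transformed code:
def f(price, r, e, weight):
    r = e
    price = price + 15
    if weight <= 32:
        return 28
    e = r
    if r >= 32:
        handle(9)
    e = price // 21
    for idx in price:
        weight = price < 10
        if e <= r and r > weight:
            break
    return 12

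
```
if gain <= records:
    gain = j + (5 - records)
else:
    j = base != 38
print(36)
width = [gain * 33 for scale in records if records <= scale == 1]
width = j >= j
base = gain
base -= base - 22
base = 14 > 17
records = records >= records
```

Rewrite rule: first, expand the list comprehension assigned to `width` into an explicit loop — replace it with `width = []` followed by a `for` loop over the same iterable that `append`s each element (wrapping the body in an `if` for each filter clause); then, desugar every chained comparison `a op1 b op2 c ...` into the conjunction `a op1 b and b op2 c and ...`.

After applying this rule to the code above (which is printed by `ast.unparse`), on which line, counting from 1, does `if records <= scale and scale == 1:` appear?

8

Transformed code:
if gain <= records:
    gain = j + (5 - records)
else:
    j = base != 38
print(36)
width = []
for scale in records:
    if records <= scale and scale == 1:
        width.append(gain * 33)
width = j >= j
base = gain
base -= base - 22
base = 14 > 17
records = records >= records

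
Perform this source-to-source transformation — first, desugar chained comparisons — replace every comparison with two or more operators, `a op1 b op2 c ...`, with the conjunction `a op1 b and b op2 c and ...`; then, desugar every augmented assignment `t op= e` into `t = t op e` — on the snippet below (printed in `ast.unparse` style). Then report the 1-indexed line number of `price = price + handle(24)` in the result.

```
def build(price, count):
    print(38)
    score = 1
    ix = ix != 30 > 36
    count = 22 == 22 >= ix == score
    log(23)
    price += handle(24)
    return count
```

Transformed code:
def build(price, count):
    print(38)
    score = 1
    ix = ix != 30 and 30 > 36
    count = 22 == 22 and 22 >= ix and (ix == score)
    log(23)
    price = price + handle(24)
    return count

7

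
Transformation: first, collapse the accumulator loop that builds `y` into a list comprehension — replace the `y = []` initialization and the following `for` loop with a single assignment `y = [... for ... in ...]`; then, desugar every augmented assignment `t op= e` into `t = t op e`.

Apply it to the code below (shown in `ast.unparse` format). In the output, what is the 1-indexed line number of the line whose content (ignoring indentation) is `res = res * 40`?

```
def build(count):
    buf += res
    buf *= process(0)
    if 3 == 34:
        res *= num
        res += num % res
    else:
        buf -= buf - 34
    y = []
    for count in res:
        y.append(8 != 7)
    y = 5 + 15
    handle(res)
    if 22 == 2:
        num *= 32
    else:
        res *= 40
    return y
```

Transformed code:
def build(count):
    buf = buf + res
    buf = buf * process(0)
    if 3 == 34:
        res = res * num
        res = res + num % res
    else:
        buf = buf - (buf - 34)
    y = [8 != 7 for count in res]
    y = 5 + 15
    handle(res)
    if 22 == 2:
        num = num * 32
    else:
        res = res * 40
    return y

15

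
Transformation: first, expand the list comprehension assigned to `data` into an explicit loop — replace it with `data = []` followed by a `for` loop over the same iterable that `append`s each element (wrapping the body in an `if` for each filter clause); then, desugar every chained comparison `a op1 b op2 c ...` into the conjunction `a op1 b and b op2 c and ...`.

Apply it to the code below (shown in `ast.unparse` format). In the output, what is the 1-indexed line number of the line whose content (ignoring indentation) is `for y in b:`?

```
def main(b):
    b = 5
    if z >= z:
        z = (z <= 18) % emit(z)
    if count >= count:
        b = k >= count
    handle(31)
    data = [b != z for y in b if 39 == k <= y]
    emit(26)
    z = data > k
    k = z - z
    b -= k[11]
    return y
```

Transformed code:
def main(b):
    b = 5
    if z >= z:
        z = (z <= 18) % emit(z)
    if count >= count:
        b = k >= count
    handle(31)
    data = []
    for y in b:
        if 39 == k and k <= y:
            data.append(b != z)
    emit(26)
    z = data > k
    k = z - z
    b -= k[11]
    return y

9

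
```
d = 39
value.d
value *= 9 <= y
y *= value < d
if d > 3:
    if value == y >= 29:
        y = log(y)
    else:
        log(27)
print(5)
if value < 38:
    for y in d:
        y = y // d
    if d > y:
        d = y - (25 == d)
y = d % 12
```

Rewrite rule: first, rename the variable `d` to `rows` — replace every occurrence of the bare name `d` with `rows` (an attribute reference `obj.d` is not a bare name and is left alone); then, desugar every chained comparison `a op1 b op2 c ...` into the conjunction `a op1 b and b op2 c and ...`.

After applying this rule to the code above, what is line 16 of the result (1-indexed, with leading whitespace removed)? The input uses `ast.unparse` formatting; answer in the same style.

y = rows % 12

Transformed code:
rows = 39
value.d
value *= 9 <= y
y *= value < rows
if rows > 3:
    if value == y and y >= 29:
        y = log(y)
    else:
        log(27)
print(5)
if value < 38:
    for y in rows:
        y = y // rows
    if rows > y:
        rows = y - (25 == rows)
y = rows % 12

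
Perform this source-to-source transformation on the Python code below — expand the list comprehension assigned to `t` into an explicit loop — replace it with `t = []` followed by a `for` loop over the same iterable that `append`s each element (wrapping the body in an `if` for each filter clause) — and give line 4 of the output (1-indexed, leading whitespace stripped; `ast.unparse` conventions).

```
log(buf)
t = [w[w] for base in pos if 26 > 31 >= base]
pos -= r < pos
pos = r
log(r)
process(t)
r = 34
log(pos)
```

Transformed code:
log(buf)
t = []
for base in pos:
    if 26 > 31 >= base:
        t.append(w[w])
pos -= r < pos
pos = r
log(r)
process(t)
r = 34
log(pos)

if 26 > 31 >= base:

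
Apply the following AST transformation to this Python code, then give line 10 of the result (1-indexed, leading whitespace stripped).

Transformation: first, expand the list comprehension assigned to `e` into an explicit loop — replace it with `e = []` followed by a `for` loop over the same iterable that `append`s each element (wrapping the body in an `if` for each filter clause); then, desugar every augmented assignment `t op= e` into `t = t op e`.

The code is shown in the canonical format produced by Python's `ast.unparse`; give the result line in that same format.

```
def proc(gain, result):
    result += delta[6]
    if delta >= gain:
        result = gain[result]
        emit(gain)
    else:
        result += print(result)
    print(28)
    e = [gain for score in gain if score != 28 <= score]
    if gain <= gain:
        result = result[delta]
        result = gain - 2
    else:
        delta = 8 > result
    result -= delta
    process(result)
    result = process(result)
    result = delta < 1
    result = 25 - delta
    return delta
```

Transformed code:
def proc(gain, result):
    result = result + delta[6]
    if delta >= gain:
        result = gain[result]
        emit(gain)
    else:
        result = result + print(result)
    print(28)
    e = []
    for score in gain:
        if score != 28 <= score:
            e.append(gain)
    if gain <= gain:
        result = result[delta]
        result = gain - 2
    else:
        delta = 8 > result
    result = result - delta
    process(result)
    result = process(result)
    result = delta < 1
    result = 25 - delta
    return delta

for score in gain:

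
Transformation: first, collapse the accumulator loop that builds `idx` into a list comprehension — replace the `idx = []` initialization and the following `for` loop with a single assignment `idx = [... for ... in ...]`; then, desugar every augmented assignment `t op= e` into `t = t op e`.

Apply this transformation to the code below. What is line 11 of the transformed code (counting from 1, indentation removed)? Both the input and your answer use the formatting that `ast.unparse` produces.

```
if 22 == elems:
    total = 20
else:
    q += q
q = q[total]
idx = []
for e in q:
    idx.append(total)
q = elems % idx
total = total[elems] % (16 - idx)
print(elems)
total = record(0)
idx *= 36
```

idx = idx * 36

Transformed code:
if 22 == elems:
    total = 20
else:
    q = q + q
q = q[total]
idx = [total for e in q]
q = elems % idx
total = total[elems] % (16 - idx)
print(elems)
total = record(0)
idx = idx * 36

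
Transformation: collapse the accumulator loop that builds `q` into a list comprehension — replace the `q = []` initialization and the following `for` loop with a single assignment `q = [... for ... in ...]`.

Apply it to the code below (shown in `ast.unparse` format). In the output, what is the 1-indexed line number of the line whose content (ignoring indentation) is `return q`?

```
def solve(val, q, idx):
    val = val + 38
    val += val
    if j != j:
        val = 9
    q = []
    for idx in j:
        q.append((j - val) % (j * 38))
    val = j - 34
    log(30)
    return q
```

Transformed code:
def solve(val, q, idx):
    val = val + 38
    val += val
    if j != j:
        val = 9
    q = [(j - val) % (j * 38) for idx in j]
    val = j - 34
    log(30)
    return q

9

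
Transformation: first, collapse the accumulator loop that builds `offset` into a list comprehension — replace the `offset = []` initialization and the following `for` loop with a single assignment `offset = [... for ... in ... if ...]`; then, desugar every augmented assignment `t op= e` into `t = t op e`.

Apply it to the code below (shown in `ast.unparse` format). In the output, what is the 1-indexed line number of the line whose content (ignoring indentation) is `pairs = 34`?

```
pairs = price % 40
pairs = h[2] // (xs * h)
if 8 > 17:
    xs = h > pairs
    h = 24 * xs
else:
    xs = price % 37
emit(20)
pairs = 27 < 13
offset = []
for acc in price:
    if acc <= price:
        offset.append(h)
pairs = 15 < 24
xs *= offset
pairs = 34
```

Transformed code:
pairs = price % 40
pairs = h[2] // (xs * h)
if 8 > 17:
    xs = h > pairs
    h = 24 * xs
else:
    xs = price % 37
emit(20)
pairs = 27 < 13
offset = [h for acc in price if acc <= price]
pairs = 15 < 24
xs = xs * offset
pairs = 34

13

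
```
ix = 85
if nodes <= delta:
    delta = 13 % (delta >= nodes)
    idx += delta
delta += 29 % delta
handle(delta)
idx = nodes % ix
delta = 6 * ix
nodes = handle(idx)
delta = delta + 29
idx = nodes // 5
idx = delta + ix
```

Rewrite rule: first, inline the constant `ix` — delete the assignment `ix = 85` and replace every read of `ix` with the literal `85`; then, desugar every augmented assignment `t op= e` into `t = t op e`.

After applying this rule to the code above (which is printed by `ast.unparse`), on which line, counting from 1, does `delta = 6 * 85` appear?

7

Transformed code:
if nodes <= delta:
    delta = 13 % (delta >= nodes)
    idx = idx + delta
delta = delta + 29 % delta
handle(delta)
idx = nodes % 85
delta = 6 * 85
nodes = handle(idx)
delta = delta + 29
idx = nodes // 5
idx = delta + 85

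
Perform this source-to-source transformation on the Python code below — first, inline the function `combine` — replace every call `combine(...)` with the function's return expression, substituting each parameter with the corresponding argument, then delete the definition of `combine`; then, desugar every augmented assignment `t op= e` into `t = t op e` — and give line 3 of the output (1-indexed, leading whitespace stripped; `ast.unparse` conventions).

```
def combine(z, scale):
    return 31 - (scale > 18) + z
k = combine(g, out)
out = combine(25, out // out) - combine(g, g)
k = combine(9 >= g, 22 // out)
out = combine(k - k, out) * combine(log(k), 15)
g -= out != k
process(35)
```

Transformed code:
k = 31 - (out > 18) + g
out = 31 - (out // out > 18) + 25 - (31 - (g > 18) + g)
k = 31 - (22 // out > 18) + (9 >= g)
out = (31 - (out > 18) + (k - k)) * (31 - (15 > 18) + log(k))
g = g - (out != k)
process(35)

k = 31 - (22 // out > 18) + (9 >= g)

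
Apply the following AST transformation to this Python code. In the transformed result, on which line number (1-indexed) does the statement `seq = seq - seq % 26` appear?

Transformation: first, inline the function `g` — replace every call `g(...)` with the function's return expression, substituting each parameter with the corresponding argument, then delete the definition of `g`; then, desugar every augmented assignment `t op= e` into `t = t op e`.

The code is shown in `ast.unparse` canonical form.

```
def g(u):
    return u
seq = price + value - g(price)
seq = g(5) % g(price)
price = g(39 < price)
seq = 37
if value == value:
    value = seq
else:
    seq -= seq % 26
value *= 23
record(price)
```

8

Transformed code:
seq = price + value - price
seq = 5 % price
price = 39 < price
seq = 37
if value == value:
    value = seq
else:
    seq = seq - seq % 26
value = value * 23
record(price)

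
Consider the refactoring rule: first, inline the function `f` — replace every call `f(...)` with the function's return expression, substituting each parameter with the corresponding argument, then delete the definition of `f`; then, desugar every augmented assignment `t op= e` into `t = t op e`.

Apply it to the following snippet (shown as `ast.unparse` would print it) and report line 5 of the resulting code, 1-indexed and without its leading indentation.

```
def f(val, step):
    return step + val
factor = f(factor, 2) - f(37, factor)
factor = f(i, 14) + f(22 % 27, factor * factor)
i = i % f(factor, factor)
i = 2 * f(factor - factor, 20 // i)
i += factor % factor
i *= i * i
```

Transformed code:
factor = 2 + factor - (factor + 37)
factor = 14 + i + (factor * factor + 22 % 27)
i = i % (factor + factor)
i = 2 * (20 // i + (factor - factor))
i = i + factor % factor
i = i * (i * i)

i = i + factor % factor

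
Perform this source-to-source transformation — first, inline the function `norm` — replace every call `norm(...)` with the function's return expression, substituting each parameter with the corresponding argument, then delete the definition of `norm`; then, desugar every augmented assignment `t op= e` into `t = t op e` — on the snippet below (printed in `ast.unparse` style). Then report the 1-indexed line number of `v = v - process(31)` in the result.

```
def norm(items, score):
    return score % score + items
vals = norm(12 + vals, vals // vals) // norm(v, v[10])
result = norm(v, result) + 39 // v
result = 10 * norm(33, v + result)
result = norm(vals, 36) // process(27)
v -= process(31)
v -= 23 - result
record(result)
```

5

Transformed code:
vals = (vals // vals % (vals // vals) + (12 + vals)) // (v[10] % v[10] + v)
result = result % result + v + 39 // v
result = 10 * ((v + result) % (v + result) + 33)
result = (36 % 36 + vals) // process(27)
v = v - process(31)
v = v - (23 - result)
record(result)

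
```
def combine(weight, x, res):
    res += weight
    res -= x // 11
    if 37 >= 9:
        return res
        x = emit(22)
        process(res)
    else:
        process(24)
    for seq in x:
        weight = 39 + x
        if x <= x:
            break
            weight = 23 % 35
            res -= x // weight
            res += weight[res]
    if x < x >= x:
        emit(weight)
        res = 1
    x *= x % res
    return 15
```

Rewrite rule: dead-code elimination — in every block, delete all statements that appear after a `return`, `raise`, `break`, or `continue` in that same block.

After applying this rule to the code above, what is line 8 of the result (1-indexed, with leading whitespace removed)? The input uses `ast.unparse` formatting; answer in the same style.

Transformed code:
def combine(weight, x, res):
    res += weight
    res -= x // 11
    if 37 >= 9:
        return res
    else:
        process(24)
    for seq in x:
        weight = 39 + x
        if x <= x:
            break
    if x < x >= x:
        emit(weight)
        res = 1
    x *= x % res
    return 15

for seq in x:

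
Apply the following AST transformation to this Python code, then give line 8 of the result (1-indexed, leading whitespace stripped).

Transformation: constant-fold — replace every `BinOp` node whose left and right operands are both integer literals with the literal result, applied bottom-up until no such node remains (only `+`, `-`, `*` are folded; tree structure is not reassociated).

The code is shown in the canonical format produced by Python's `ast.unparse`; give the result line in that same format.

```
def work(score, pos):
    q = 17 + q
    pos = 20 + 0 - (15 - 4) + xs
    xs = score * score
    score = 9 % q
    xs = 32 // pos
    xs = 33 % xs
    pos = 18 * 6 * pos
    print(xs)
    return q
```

Transformed code:
def work(score, pos):
    q = 17 + q
    pos = 9 + xs
    xs = score * score
    score = 9 % q
    xs = 32 // pos
    xs = 33 % xs
    pos = 108 * pos
    print(xs)
    return q

pos = 108 * pos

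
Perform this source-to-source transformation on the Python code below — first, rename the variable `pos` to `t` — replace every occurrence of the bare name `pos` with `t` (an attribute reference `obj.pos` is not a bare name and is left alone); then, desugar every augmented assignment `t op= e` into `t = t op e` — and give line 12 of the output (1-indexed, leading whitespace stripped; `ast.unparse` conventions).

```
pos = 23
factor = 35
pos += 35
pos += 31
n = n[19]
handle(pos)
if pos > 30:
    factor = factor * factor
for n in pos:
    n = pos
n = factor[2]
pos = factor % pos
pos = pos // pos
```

t = factor % t

Transformed code:
t = 23
factor = 35
t = t + 35
t = t + 31
n = n[19]
handle(t)
if t > 30:
    factor = factor * factor
for n in t:
    n = t
n = factor[2]
t = factor % t
t = t // t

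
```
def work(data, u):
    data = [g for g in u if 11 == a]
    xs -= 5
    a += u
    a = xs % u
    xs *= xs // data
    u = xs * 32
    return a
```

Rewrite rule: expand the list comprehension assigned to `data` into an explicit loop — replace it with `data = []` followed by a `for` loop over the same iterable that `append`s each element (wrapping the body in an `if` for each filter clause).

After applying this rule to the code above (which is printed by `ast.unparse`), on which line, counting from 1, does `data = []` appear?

2

Transformed code:
def work(data, u):
    data = []
    for g in u:
        if 11 == a:
            data.append(g)
    xs -= 5
    a += u
    a = xs % u
    xs *= xs // data
    u = xs * 32
    return a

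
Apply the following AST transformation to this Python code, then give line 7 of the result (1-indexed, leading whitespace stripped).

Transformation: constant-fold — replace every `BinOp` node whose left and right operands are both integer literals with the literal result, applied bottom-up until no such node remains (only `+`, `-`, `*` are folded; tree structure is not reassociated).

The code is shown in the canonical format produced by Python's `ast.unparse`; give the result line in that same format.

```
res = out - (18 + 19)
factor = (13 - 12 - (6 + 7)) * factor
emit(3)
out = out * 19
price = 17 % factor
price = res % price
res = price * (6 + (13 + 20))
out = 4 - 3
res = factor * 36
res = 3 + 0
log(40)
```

Transformed code:
res = out - 37
factor = -12 * factor
emit(3)
out = out * 19
price = 17 % factor
price = res % price
res = price * 39
out = 1
res = factor * 36
res = 3
log(40)

res = price * 39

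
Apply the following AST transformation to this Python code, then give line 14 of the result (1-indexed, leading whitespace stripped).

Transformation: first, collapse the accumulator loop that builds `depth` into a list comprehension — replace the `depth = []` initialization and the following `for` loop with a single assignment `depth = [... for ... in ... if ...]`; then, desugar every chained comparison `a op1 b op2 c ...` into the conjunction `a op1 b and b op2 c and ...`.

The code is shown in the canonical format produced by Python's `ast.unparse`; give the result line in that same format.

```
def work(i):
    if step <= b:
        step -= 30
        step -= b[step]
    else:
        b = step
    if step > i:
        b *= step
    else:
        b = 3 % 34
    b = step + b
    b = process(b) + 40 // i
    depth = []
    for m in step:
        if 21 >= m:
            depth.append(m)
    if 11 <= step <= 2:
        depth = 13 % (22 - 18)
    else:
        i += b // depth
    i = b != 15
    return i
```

Transformed code:
def work(i):
    if step <= b:
        step -= 30
        step -= b[step]
    else:
        b = step
    if step > i:
        b *= step
    else:
        b = 3 % 34
    b = step + b
    b = process(b) + 40 // i
    depth = [m for m in step if 21 >= m]
    if 11 <= step and step <= 2:
        depth = 13 % (22 - 18)
    else:
        i += b // depth
    i = b != 15
    return i

if 11 <= step and step <= 2:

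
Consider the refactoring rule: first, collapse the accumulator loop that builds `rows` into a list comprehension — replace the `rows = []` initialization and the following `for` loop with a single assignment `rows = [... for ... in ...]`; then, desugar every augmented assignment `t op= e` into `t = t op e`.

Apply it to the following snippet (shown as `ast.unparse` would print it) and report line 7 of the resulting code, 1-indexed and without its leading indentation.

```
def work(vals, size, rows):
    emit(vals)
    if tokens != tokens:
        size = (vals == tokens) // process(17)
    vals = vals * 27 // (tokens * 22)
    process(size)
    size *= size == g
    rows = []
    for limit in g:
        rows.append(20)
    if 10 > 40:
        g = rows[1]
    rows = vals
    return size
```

Transformed code:
def work(vals, size, rows):
    emit(vals)
    if tokens != tokens:
        size = (vals == tokens) // process(17)
    vals = vals * 27 // (tokens * 22)
    process(size)
    size = size * (size == g)
    rows = [20 for limit in g]
    if 10 > 40:
        g = rows[1]
    rows = vals
    return size

size = size * (size == g)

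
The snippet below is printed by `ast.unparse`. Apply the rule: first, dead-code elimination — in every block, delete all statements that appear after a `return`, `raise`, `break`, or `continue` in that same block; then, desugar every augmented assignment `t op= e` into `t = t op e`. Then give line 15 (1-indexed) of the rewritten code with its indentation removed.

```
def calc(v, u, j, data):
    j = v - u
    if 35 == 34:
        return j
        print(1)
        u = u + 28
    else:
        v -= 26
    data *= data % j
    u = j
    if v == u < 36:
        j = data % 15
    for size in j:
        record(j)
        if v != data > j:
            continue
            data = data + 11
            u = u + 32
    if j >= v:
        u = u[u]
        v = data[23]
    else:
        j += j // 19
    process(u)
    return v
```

if j >= v:

Transformed code:
def calc(v, u, j, data):
    j = v - u
    if 35 == 34:
        return j
    else:
        v = v - 26
    data = data * (data % j)
    u = j
    if v == u < 36:
        j = data % 15
    for size in j:
        record(j)
        if v != data > j:
            continue
    if j >= v:
        u = u[u]
        v = data[23]
    else:
        j = j + j // 19
    process(u)
    return v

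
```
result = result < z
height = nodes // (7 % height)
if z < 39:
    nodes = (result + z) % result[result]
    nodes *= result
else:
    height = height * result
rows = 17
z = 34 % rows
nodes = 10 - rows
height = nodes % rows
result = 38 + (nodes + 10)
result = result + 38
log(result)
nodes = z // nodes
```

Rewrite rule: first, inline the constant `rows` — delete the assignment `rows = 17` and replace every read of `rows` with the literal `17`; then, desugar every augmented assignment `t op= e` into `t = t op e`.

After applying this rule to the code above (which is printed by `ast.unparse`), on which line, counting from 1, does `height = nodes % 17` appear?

10

Transformed code:
result = result < z
height = nodes // (7 % height)
if z < 39:
    nodes = (result + z) % result[result]
    nodes = nodes * result
else:
    height = height * result
z = 34 % 17
nodes = 10 - 17
height = nodes % 17
result = 38 + (nodes + 10)
result = result + 38
log(result)
nodes = z // nodes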